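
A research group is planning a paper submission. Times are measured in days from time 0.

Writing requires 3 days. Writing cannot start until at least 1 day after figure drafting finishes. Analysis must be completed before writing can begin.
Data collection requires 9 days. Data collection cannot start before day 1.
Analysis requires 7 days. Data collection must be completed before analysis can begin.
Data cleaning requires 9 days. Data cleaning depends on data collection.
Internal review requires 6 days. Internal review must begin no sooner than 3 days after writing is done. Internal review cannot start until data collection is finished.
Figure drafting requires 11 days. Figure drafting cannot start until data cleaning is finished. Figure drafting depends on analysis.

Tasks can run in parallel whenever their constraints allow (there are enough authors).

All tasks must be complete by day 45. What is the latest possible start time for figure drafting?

To finish by day 45, internal review (duration 6) must start no later than day 39.
Writing feeds into internal review (must start by day 39, minus 3-day gap → day 36); so writing must finish by day 36 and therefore start by day 33.
Figure drafting must finish before writing (must start by day 33, minus 1-day gap → day 32). With an 11-day duration, figure drafting must start by 32 − 11 = day 21.

21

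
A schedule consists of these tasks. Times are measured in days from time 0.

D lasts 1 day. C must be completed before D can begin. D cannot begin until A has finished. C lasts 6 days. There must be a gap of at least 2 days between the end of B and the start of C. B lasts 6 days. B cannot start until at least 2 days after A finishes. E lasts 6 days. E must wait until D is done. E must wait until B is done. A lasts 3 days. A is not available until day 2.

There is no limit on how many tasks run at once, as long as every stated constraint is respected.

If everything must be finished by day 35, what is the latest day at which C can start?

To finish by day 35, E (duration 6) must start no later than day 29.
D must finish before E (must start by day 29). With a 1-day duration, D must start by 29 − 1 = day 28.
Since D (must start by day 28) depends on it, C must finish by day 28. Backing off its 6-day duration gives a latest start of day 22.

22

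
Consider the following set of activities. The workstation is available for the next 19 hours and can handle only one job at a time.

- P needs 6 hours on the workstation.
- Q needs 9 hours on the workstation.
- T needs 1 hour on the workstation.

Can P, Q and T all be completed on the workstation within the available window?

Yes

Running back to back, the jobs need 6 + 9 + 1 = 16 hours on the workstation.
Since 16 ≤ 19, they fit within the window.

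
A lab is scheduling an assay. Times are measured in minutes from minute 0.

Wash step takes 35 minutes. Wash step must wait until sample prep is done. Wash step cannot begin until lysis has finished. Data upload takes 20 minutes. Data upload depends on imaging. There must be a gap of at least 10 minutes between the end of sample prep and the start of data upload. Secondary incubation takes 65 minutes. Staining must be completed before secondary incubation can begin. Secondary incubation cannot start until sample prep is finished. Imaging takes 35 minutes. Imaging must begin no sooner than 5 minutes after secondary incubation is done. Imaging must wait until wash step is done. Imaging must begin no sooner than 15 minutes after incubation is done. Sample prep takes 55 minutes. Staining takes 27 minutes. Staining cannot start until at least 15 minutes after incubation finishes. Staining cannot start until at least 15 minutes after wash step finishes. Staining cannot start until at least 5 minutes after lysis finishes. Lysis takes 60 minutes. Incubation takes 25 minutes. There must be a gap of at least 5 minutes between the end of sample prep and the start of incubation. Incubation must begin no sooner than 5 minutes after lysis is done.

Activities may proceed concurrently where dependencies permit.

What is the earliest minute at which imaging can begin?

207

Nothing blocks lysis, so it runs from minute 0 to minute 60.
Sample prep can start immediately at minute 0; it finishes at minute 55.
Wash step cannot start until sample prep (finishes minute 55); lysis (finishes minute 60). The controlling bound is minute 60, so wash step finishes at 60 + 35 = minute 95.
For incubation: sample prep (finishes minute 55, plus 5-minute gap → minute 60); lysis (finishes minute 60, plus 5-minute gap → minute 65). Taking the maximum gives a start of minute 65, and it finishes at 65 + 25 = minute 90.
For staining: incubation (finishes minute 90, plus 15-minute gap → minute 105); wash step (finishes minute 95, plus 15-minute gap → minute 110); lysis (finishes minute 60, plus 5-minute gap → minute 65). Taking the maximum gives a start of minute 110, and it finishes at 110 + 27 = minute 137.
Secondary incubation cannot start until staining (finishes minute 137); sample prep (finishes minute 55). The controlling bound is minute 137, so secondary incubation finishes at 137 + 65 = minute 202.
Imaging waits on secondary incubation (finishes minute 202, plus 5-minute gap → minute 207); wash step (finishes minute 95); incubation (finishes minute 90, plus 15-minute gap → minute 105). The latest of these is minute 207, which is the earliest imaging can start.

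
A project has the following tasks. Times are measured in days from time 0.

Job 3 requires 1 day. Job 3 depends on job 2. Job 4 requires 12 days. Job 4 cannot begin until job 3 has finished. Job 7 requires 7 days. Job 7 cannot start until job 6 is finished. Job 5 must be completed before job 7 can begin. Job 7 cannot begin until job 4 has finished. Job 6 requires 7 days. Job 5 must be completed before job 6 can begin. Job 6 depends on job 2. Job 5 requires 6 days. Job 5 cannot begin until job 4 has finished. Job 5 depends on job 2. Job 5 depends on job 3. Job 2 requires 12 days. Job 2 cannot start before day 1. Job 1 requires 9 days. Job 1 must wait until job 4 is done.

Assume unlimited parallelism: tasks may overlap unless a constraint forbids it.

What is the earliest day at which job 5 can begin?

26

After its own release at day 1, job 2 can start at day 1 and finishes at day 13.
After job 2 (finishes day 13), job 3 can start at day 13 and finishes at day 14.
Job 4 waits on job 3 (finishes day 14), so it starts at day 14 and finishes at 14 + 12 = day 26.
Job 5 waits on job 4 (finishes day 26); job 2 (finishes day 13); job 3 (finishes day 14). The latest of these is day 26, which is the earliest job 5 can start.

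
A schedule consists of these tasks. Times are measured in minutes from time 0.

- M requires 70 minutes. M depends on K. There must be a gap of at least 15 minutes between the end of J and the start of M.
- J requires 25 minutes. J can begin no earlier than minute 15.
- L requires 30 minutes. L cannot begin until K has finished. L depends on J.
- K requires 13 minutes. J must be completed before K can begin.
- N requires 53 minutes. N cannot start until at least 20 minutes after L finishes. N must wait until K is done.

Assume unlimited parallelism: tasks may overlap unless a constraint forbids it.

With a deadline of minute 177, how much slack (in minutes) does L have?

21

After its own release at minute 15, J can start at minute 15 and finishes at minute 40.
After J (finishes minute 40), K can start at minute 40 and finishes at minute 53.
L has to wait for K (finishes minute 53); J (finishes minute 40). The latest of these is minute 53, so L runs minute 53 to 53 + 30 = minute 83.

Working backward from the deadline:
N must finish by minute 177; it takes 53 minutes, so it must start by 177 − 53 = minute 124.
L must finish before N (must start by minute 124, minus 20-minute gap → minute 104). With a 30-minute duration, L must start by 104 − 30 = minute 74.
So L can start as early as minute 53 and as late as minute 74, giving 74 − 53 = 21 minutes of slack.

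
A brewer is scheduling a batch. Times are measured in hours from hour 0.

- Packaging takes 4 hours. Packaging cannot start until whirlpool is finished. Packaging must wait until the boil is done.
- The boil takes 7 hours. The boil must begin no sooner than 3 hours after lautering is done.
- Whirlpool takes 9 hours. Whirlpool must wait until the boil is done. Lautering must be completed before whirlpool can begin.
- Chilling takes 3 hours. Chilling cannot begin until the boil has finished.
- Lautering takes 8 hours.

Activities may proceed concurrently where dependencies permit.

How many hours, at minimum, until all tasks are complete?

31

Lautering can start immediately at hour 0; it finishes at hour 8.
The boil waits on lautering (finishes hour 8, plus 3-hour gap → hour 11), so it starts at hour 11 and finishes at 11 + 7 = hour 18.
Chilling waits on the boil (finishes hour 18), so it starts at hour 18 and finishes at 18 + 3 = hour 21.
Whirlpool cannot start until the boil (finishes hour 18); lautering (finishes hour 8). The controlling bound is hour 18, so whirlpool finishes at 18 + 9 = hour 27.
Packaging cannot start until whirlpool (finishes hour 27); the boil (finishes hour 18). The controlling bound is hour 27, so packaging finishes at 27 + 4 = hour 31.
All tasks are finished once the last one completes. Finish times: Lautering at 8, The boil at 18, Whirlpool at 27, Chilling at 21, Packaging at 31. The latest is hour 31.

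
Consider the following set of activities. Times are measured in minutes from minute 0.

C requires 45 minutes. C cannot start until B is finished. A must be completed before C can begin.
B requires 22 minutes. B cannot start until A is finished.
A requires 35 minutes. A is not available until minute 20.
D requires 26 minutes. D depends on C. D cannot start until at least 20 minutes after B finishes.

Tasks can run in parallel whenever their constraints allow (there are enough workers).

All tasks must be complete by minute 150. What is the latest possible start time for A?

22

D must finish by minute 150; it takes 26 minutes, so it must start by 150 − 26 = minute 124.
C feeds into D (must start by minute 124); so C must finish by minute 124 and therefore start by minute 79.
For B: C (must start by minute 79); D (must start by minute 124, minus 20-minute gap → minute 104). The most restrictive is minute 79; with a 22-minute duration, B must start by minute 57.
A has several dependents: B (must start by minute 57); C (must start by minute 79). The earliest of those limits is minute 57, so A must start by 57 − 35 = minute 22.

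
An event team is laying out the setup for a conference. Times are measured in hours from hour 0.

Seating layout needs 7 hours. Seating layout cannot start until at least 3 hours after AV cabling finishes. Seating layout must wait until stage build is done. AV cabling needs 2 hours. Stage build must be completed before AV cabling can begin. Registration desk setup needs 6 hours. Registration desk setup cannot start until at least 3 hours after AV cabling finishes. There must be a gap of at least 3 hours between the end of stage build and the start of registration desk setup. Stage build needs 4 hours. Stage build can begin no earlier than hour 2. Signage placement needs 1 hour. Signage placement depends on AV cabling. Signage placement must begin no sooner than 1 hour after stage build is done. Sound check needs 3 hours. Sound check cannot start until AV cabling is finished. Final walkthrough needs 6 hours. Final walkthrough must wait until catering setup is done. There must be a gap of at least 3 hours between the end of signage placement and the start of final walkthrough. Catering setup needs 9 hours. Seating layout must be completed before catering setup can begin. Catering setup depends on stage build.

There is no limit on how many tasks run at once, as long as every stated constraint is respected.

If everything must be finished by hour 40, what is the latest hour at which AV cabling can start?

Final walkthrough must finish by hour 40; it takes 6 hours, so it must start by 40 − 6 = hour 34.
Catering setup feeds into final walkthrough (must start by hour 34); so catering setup must finish by hour 34 and therefore start by hour 25.
Seating layout must finish before catering setup (must start by hour 25). With a 7-hour duration, seating layout must start by 25 − 7 = hour 18.
Registration desk setup has no dependents, so it just needs to finish by hour 40. Starting by 40 − 6 = hour 34 achieves that.
Since final walkthrough (must start by hour 34, minus 3-hour gap → hour 31) depends on it, signage placement must finish by hour 31. Backing off its 1-hour duration gives a latest start of hour 30.
Nothing follows sound check; the deadline of hour 40 is its only limit. It must start by 40 − 3 = hour 37.
AV cabling has several dependents: seating layout (must start by hour 18, minus 3-hour gap → hour 15); registration desk setup (must start by hour 34, minus 3-hour gap → hour 31); signage placement (must start by hour 30); sound check (must start by hour 37). The earliest of those limits is hour 15, so AV cabling must start by 15 − 2 = hour 13.

13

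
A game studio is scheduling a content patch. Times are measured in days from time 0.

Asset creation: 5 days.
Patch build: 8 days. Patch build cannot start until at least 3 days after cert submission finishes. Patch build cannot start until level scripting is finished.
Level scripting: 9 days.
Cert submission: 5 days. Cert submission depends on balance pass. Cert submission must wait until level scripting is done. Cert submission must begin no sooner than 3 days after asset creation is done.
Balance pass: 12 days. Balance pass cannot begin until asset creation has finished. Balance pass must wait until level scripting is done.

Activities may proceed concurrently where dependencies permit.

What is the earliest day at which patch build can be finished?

37

Level scripting has no prerequisites, so it starts at day 0 and finishes at day 9.
Nothing blocks asset creation, so it runs from day 0 to day 5.
Balance pass cannot start until asset creation (finishes day 5); level scripting (finishes day 9). The controlling bound is day 9, so balance pass finishes at 9 + 12 = day 21.
Cert submission cannot start until balance pass (finishes day 21); level scripting (finishes day 9); asset creation (finishes day 5, plus 3-day gap → day 8). The controlling bound is day 21, so cert submission finishes at 21 + 5 = day 26.
For patch build: cert submission (finishes day 26, plus 3-day gap → day 29); level scripting (finishes day 9). Taking the maximum gives a start of day 29, and it finishes at 29 + 8 = day 37.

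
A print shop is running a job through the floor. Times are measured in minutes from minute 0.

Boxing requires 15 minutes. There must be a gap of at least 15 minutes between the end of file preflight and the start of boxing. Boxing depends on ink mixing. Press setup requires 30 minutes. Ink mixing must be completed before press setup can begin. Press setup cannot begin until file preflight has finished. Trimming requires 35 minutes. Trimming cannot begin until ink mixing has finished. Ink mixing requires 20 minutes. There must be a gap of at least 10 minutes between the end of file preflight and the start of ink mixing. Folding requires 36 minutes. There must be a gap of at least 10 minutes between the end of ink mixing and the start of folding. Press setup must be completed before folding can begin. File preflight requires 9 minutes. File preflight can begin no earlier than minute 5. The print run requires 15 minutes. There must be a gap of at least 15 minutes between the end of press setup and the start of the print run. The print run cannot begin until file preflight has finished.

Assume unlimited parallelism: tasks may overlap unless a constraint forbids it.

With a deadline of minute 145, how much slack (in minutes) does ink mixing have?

35

File preflight waits on its own release at minute 5, so it starts at minute 5 and finishes at 5 + 9 = minute 14.
After file preflight (finishes minute 14, plus 10-minute gap → minute 24), ink mixing can start at minute 24 and finishes at minute 44.

Working backward from the deadline:
The print run must finish by minute 145; it takes 15 minutes, so it must start by 145 − 15 = minute 130.
Nothing follows folding; the deadline of minute 145 is its only limit. It must start by 145 − 36 = minute 109.
For press setup: the print run (must start by minute 130, minus 15-minute gap → minute 115); folding (must start by minute 109). The most restrictive is minute 109; with a 30-minute duration, press setup must start by minute 79.
Trimming has no dependents, so it just needs to finish by minute 145. Starting by 145 − 35 = minute 110 achieves that.
Nothing follows boxing; the deadline of minute 145 is its only limit. It must start by 145 − 15 = minute 130.
Ink mixing has several dependents: press setup (must start by minute 79); trimming (must start by minute 110); folding (must start by minute 109, minus 10-minute gap → minute 99); boxing (must start by minute 130). The earliest of those limits is minute 79, so ink mixing must start by 79 − 20 = minute 59.
So ink mixing can start as early as minute 24 and as late as minute 59, giving 59 − 24 = 35 minutes of slack.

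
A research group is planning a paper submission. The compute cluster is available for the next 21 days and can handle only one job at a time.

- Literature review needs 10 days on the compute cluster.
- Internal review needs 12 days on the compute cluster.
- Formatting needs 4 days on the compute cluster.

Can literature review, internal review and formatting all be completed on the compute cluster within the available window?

No

Running back to back, the jobs need 10 + 12 + 4 = 26 days on the compute cluster.
Since 26 > 21, they cannot all fit.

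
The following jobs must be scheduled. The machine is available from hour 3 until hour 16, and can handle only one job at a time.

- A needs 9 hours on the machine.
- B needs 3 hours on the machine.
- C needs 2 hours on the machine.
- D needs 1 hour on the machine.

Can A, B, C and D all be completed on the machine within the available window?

The machine window is 16 − 3 = 13 hours.
Running back to back, the jobs need 9 + 3 + 2 + 1 = 15 hours on the machine.
Since 15 > 13, they cannot all fit.

No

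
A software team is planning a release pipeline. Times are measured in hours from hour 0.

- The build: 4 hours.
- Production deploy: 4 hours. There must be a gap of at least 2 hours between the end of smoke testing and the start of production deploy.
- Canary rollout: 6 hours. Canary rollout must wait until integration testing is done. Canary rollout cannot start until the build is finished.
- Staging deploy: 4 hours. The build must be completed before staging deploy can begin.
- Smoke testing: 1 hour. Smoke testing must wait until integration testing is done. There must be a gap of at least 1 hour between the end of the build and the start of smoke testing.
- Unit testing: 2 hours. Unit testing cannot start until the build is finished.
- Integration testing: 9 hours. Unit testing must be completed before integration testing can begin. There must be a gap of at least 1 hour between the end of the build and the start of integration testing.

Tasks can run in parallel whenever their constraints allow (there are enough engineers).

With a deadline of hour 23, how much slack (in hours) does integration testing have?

The build has no prerequisites, so it starts at hour 0 and finishes at hour 4.
Unit testing waits on the build (finishes hour 4), so it starts at hour 4 and finishes at 4 + 2 = hour 6.
Integration testing needs all of unit testing (finishes hour 6); the build (finishes hour 4, plus 1-hour gap → hour 5). That puts its earliest start at hour 6; it finishes at 6 + 9 = hour 15.

Working backward from the deadline:
Production deploy must finish by hour 23; it takes 4 hours, so it must start by 23 − 4 = hour 19.
Smoke testing must finish before production deploy (must start by hour 19, minus 2-hour gap → hour 17). With a 1-hour duration, smoke testing must start by 17 − 1 = hour 16.
Nothing follows canary rollout; the deadline of hour 23 is its only limit. It must start by 23 − 6 = hour 17.
Integration testing must finish in time for smoke testing (must start by hour 16); canary rollout (must start by hour 17). The tightest is hour 16, so integration testing must start by 16 − 9 = hour 7.
So integration testing can start as early as hour 6 and as late as hour 7, giving 7 − 6 = 1 hour of slack.

1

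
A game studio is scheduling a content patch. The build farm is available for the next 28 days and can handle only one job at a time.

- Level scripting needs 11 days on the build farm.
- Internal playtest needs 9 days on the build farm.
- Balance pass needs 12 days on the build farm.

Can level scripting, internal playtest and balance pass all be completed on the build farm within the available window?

Running back to back, the jobs need 11 + 9 + 12 = 32 days on the build farm.
Since 32 > 28, they cannot all fit.

No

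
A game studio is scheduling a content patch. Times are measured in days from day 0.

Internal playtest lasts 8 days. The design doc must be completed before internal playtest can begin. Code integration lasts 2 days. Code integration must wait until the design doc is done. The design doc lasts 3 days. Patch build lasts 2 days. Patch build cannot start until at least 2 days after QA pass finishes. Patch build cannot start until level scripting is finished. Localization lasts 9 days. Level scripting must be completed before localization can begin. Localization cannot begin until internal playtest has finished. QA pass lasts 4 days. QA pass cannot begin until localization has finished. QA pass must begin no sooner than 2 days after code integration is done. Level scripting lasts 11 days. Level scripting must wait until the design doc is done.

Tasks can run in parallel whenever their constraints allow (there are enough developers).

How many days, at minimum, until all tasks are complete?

31

Nothing blocks the design doc, so it runs from day 0 to day 3.
Internal playtest waits on the design doc (finishes day 3), so it starts at day 3 and finishes at 3 + 8 = day 11.
After the design doc (finishes day 3), code integration can start at day 3 and finishes at day 5.
Level scripting waits on the design doc (finishes day 3), so it starts at day 3 and finishes at 3 + 11 = day 14.
Localization cannot start until level scripting (finishes day 14); internal playtest (finishes day 11). The controlling bound is day 14, so localization finishes at 14 + 9 = day 23.
QA pass cannot start until localization (finishes day 23); code integration (finishes day 5, plus 2-day gap → day 7). The controlling bound is day 23, so QA pass finishes at 23 + 4 = day 27.
Patch build cannot start until QA pass (finishes day 27, plus 2-day gap → day 29); level scripting (finishes day 14). The controlling bound is day 29, so patch build finishes at 29 + 2 = day 31.
All tasks are finished once the last one completes. Finish times: The design doc at 3, Level scripting at 14, Code integration at 5, Internal playtest at 11, Localization at 23, QA pass at 27, Patch build at 31. The latest is day 31.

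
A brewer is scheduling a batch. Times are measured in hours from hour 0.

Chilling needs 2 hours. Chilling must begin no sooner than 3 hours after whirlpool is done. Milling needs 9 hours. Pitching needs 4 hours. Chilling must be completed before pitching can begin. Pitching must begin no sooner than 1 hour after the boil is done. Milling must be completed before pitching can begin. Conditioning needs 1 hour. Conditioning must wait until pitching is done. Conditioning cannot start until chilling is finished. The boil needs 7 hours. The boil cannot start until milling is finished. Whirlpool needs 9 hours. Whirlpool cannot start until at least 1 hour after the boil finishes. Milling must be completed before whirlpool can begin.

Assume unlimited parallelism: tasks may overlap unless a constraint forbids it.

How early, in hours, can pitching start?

Milling has no prerequisites, so it starts at hour 0 and finishes at hour 9.
After milling (finishes hour 9), the boil can start at hour 9 and finishes at hour 16.
For whirlpool: the boil (finishes hour 16, plus 1-hour gap → hour 17); milling (finishes hour 9). Taking the maximum gives a start of hour 17, and it finishes at 17 + 9 = hour 26.
After whirlpool (finishes hour 26, plus 3-hour gap → hour 29), chilling can start at hour 29 and finishes at hour 31.
Pitching waits on chilling (finishes hour 31); the boil (finishes hour 16, plus 1-hour gap → hour 17); milling (finishes hour 9). The latest of these is hour 31, which is the earliest pitching can start.

31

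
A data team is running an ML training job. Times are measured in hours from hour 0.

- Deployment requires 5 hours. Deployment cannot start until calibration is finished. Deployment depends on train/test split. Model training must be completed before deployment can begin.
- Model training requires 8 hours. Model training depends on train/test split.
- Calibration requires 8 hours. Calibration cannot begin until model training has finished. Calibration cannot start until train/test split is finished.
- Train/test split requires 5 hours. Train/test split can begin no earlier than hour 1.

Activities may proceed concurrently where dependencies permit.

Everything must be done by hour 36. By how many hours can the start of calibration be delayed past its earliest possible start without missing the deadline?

9

Train/test split cannot begin until its own release at hour 1. It runs from hour 1 to 1 + 5 = hour 6.
After train/test split (finishes hour 6), model training can start at hour 6 and finishes at hour 14.
Calibration cannot start until model training (finishes hour 14); train/test split (finishes hour 6). The controlling bound is hour 14, so calibration finishes at 14 + 8 = hour 22.

Working backward from the deadline:
Deployment has no dependents, so it just needs to finish by hour 36. Starting by 36 − 5 = hour 31 achieves that.
Calibration has to be done before deployment (must start by hour 31). That means finishing by hour 31, i.e. starting by 31 − 8 = hour 23.
So calibration can start as early as hour 14 and as late as hour 23, giving 23 − 14 = 9 hours of slack.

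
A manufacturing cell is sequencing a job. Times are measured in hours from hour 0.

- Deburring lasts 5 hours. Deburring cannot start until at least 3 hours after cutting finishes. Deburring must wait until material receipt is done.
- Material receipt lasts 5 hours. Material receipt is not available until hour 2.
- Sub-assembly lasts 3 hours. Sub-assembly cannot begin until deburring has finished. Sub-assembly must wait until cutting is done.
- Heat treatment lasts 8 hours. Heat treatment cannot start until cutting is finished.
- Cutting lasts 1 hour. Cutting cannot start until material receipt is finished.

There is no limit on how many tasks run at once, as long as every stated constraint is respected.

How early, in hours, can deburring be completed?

After its own release at hour 2, material receipt can start at hour 2 and finishes at hour 7.
Cutting cannot begin until material receipt (finishes hour 7). It runs from hour 7 to 7 + 1 = hour 8.
For deburring: cutting (finishes hour 8, plus 3-hour gap → hour 11); material receipt (finishes hour 7). Taking the maximum gives a start of hour 11, and it finishes at 11 + 5 = hour 16.

16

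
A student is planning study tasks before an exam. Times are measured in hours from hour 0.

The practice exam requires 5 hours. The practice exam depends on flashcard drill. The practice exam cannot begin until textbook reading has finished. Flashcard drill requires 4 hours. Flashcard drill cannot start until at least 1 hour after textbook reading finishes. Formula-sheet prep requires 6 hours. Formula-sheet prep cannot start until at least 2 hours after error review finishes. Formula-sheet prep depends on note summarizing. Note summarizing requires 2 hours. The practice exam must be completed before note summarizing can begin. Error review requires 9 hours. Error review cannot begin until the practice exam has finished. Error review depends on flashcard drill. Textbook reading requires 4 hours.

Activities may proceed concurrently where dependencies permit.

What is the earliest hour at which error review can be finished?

Nothing blocks textbook reading, so it runs from hour 0 to hour 4.
Flashcard drill waits on textbook reading (finishes hour 4, plus 1-hour gap → hour 5), so it starts at hour 5 and finishes at 5 + 4 = hour 9.
The practice exam has to wait for flashcard drill (finishes hour 9); textbook reading (finishes hour 4). The latest of these is hour 9, so the practice exam runs hour 9 to 9 + 5 = hour 14.
Error review cannot start until the practice exam (finishes hour 14); flashcard drill (finishes hour 9). The controlling bound is hour 14, so error review finishes at 14 + 9 = hour 23.

23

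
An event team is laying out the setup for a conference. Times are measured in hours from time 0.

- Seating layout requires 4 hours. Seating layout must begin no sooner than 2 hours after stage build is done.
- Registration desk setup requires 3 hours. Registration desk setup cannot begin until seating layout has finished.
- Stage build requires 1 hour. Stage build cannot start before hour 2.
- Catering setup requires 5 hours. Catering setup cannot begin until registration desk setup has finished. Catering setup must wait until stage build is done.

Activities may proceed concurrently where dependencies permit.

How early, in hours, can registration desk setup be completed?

12

Stage build waits on its own release at hour 2, so it starts at hour 2 and finishes at 2 + 1 = hour 3.
Seating layout waits on stage build (finishes hour 3, plus 2-hour gap → hour 5), so it starts at hour 5 and finishes at 5 + 4 = hour 9.
Registration desk setup cannot begin until seating layout (finishes hour 9). It runs from hour 9 to 9 + 3 = hour 12.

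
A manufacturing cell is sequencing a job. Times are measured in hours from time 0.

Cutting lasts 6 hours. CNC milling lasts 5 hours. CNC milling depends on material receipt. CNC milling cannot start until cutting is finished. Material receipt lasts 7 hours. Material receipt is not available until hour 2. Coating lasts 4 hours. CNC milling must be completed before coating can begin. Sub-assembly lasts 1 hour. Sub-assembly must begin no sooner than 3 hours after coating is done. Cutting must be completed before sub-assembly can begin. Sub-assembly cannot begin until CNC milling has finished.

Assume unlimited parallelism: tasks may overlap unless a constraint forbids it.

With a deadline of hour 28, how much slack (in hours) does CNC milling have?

Cutting can start immediately at hour 0; it finishes at hour 6.
After its own release at hour 2, material receipt can start at hour 2 and finishes at hour 9.
CNC milling has to wait for material receipt (finishes hour 9); cutting (finishes hour 6). The latest of these is hour 9, so CNC milling runs hour 9 to 9 + 5 = hour 14.

Working backward from the deadline:
Sub-assembly must finish by hour 28; it takes 1 hour, so it must start by 28 − 1 = hour 27.
Coating must finish before sub-assembly (must start by hour 27, minus 3-hour gap → hour 24). With a 4-hour duration, coating must start by 24 − 4 = hour 20.
CNC milling must finish in time for coating (must start by hour 20); sub-assembly (must start by hour 27). The tightest is hour 20, so CNC milling must start by 20 − 5 = hour 15.
So CNC milling can start as early as hour 9 and as late as hour 15, giving 15 − 9 = 6 hours of slack.

6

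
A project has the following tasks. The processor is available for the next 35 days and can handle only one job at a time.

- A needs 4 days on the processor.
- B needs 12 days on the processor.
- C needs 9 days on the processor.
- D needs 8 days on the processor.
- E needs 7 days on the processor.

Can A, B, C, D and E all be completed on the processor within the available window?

Running back to back, the jobs need 4 + 12 + 9 + 8 + 7 = 40 days on the processor.
Since 40 > 35, they cannot all fit.

No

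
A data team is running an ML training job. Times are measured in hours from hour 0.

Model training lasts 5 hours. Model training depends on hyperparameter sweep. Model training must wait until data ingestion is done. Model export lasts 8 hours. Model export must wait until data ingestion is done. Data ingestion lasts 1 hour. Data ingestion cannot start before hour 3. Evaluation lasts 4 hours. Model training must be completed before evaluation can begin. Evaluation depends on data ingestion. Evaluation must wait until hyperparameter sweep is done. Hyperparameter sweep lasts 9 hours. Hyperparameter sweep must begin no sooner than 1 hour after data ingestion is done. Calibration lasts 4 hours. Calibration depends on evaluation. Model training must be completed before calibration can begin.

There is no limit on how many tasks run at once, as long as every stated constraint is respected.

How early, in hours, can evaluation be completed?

After its own release at hour 3, data ingestion can start at hour 3 and finishes at hour 4.
Hyperparameter sweep waits on data ingestion (finishes hour 4, plus 1-hour gap → hour 5), so it starts at hour 5 and finishes at 5 + 9 = hour 14.
Model training has to wait for hyperparameter sweep (finishes hour 14); data ingestion (finishes hour 4). The latest of these is hour 14, so model training runs hour 14 to 14 + 5 = hour 19.
For evaluation: model training (finishes hour 19); data ingestion (finishes hour 4); hyperparameter sweep (finishes hour 14). Taking the maximum gives a start of hour 19, and it finishes at 19 + 4 = hour 23.

23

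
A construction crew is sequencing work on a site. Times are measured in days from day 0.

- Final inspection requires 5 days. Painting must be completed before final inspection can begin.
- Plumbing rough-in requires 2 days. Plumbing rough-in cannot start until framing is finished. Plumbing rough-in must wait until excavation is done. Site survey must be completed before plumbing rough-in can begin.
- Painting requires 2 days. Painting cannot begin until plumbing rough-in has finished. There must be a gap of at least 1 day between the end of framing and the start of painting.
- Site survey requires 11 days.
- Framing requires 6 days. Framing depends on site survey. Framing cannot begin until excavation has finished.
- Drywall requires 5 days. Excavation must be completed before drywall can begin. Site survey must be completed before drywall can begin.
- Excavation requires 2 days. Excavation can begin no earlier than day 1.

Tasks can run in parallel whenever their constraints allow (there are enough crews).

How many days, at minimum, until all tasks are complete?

Excavation waits on its own release at day 1, so it starts at day 1 and finishes at 1 + 2 = day 3.
Site survey can start immediately at day 0; it finishes at day 11.
Drywall has to wait for excavation (finishes day 3); site survey (finishes day 11). The latest of these is day 11, so drywall runs day 11 to 11 + 5 = day 16.
Framing cannot start until site survey (finishes day 11); excavation (finishes day 3). The controlling bound is day 11, so framing finishes at 11 + 6 = day 17.
For plumbing rough-in: framing (finishes day 17); excavation (finishes day 3); site survey (finishes day 11). Taking the maximum gives a start of day 17, and it finishes at 17 + 2 = day 19.
Painting needs all of plumbing rough-in (finishes day 19); framing (finishes day 17, plus 1-day gap → day 18). That puts its earliest start at day 19; it finishes at 19 + 2 = day 21.
Final inspection cannot begin until painting (finishes day 21). It runs from day 21 to 21 + 5 = day 26.
All tasks are finished once the last one completes. Finish times: Site survey at 11, Excavation at 3, Framing at 17, Plumbing rough-in at 19, Drywall at 16, Painting at 21, Final inspection at 26. The latest is day 26.

26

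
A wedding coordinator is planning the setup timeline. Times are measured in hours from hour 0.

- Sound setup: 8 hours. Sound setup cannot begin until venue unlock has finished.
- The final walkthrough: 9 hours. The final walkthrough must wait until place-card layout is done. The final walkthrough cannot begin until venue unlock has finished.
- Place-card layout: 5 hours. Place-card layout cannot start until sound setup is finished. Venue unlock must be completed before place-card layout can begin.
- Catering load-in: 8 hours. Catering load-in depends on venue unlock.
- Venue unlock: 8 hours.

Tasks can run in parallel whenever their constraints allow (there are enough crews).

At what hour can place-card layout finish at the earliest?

21

Venue unlock has no prerequisites, so it starts at hour 0 and finishes at hour 8.
Sound setup waits on venue unlock (finishes hour 8), so it starts at hour 8 and finishes at 8 + 8 = hour 16.
For place-card layout: sound setup (finishes hour 16); venue unlock (finishes hour 8). Taking the maximum gives a start of hour 16, and it finishes at 16 + 5 = hour 21.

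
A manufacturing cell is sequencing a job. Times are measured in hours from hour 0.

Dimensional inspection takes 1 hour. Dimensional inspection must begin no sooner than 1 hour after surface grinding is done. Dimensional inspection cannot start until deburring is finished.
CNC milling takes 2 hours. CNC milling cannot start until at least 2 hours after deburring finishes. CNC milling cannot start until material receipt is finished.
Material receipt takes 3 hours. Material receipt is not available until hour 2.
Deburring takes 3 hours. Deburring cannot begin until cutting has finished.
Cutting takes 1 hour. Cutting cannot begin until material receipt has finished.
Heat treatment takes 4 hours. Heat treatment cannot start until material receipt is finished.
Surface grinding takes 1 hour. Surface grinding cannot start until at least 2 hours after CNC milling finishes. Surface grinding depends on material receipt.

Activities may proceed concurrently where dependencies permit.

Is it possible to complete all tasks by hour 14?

No

Material receipt waits on its own release at hour 2, so it starts at hour 2 and finishes at 2 + 3 = hour 5.
Heat treatment cannot begin until material receipt (finishes hour 5). It runs from hour 5 to 5 + 4 = hour 9.
Cutting waits on material receipt (finishes hour 5), so it starts at hour 5 and finishes at 5 + 1 = hour 6.
Deburring waits on cutting (finishes hour 6), so it starts at hour 6 and finishes at 6 + 3 = hour 9.
For CNC milling: deburring (finishes hour 9, plus 2-hour gap → hour 11); material receipt (finishes hour 5). Taking the maximum gives a start of hour 11, and it finishes at 11 + 2 = hour 13.
Surface grinding cannot start until CNC milling (finishes hour 13, plus 2-hour gap → hour 15); material receipt (finishes hour 5). The controlling bound is hour 15, so surface grinding finishes at 15 + 1 = hour 16.
Dimensional inspection has to wait for surface grinding (finishes hour 16, plus 1-hour gap → hour 17); deburring (finishes hour 9). The latest of these is hour 17, so dimensional inspection runs hour 17 to 17 + 1 = hour 18.
The earliest everything can be done is hour 18, which is after the deadline of 14, so it is not possible.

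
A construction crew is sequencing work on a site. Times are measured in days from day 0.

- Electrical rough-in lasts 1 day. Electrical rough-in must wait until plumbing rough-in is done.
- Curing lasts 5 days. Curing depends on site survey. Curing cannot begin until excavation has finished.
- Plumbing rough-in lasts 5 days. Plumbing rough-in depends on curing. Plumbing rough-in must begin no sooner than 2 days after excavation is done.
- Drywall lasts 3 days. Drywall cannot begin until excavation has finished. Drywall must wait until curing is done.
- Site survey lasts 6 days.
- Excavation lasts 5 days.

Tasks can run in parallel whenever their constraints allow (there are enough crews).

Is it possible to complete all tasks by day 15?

Excavation can start immediately at day 0; it finishes at day 5.
Site survey can start immediately at day 0; it finishes at day 6.
Curing needs all of site survey (finishes day 6); excavation (finishes day 5). That puts its earliest start at day 6; it finishes at 6 + 5 = day 11.
Drywall cannot start until excavation (finishes day 5); curing (finishes day 11). The controlling bound is day 11, so drywall finishes at 11 + 3 = day 14.
Plumbing rough-in has to wait for curing (finishes day 11); excavation (finishes day 5, plus 2-day gap → day 7). The latest of these is day 11, so plumbing rough-in runs day 11 to 11 + 5 = day 16.
After plumbing rough-in (finishes day 16), electrical rough-in can start at day 16 and finishes at day 17.
The earliest everything can be done is day 17, which is after the deadline of 15, so it is not possible.

No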